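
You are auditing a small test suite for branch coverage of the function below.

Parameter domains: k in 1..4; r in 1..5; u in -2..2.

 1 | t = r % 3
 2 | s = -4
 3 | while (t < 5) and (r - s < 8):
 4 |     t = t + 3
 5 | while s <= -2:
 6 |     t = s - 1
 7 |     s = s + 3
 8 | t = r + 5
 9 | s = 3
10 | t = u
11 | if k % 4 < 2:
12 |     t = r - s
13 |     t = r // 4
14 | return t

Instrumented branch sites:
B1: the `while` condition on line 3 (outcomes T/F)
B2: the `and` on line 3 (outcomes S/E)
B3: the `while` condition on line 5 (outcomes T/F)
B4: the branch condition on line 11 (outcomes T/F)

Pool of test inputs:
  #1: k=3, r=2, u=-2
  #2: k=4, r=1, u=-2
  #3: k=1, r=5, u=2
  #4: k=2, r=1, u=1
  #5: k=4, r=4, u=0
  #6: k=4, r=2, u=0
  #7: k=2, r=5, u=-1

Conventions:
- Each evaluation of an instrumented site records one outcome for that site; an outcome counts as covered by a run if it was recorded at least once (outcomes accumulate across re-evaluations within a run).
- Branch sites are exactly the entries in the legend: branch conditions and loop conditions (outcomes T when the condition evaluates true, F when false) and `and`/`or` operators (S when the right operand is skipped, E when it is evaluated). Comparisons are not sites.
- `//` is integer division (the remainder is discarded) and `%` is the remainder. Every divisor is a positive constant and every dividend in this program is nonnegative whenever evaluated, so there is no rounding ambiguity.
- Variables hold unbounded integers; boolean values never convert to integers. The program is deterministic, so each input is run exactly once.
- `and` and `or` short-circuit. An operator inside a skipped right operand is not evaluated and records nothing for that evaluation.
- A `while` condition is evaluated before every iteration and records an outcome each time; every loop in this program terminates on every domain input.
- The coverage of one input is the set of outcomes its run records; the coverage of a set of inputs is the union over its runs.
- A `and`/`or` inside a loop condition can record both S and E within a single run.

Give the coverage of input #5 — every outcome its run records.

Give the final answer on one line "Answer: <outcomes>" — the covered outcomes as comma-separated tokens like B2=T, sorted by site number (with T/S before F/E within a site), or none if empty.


Running input #5 (k=4, r=4, u=0), event by event:
  B2->E, B1->F, B3->T, B3->F, B4->T
deduplicating events, the covered set is: B1=F, B2=E, B3=T, B3=F, B4=T
Answer: B1=F, B2=E, B3=T, B3=F, B4=T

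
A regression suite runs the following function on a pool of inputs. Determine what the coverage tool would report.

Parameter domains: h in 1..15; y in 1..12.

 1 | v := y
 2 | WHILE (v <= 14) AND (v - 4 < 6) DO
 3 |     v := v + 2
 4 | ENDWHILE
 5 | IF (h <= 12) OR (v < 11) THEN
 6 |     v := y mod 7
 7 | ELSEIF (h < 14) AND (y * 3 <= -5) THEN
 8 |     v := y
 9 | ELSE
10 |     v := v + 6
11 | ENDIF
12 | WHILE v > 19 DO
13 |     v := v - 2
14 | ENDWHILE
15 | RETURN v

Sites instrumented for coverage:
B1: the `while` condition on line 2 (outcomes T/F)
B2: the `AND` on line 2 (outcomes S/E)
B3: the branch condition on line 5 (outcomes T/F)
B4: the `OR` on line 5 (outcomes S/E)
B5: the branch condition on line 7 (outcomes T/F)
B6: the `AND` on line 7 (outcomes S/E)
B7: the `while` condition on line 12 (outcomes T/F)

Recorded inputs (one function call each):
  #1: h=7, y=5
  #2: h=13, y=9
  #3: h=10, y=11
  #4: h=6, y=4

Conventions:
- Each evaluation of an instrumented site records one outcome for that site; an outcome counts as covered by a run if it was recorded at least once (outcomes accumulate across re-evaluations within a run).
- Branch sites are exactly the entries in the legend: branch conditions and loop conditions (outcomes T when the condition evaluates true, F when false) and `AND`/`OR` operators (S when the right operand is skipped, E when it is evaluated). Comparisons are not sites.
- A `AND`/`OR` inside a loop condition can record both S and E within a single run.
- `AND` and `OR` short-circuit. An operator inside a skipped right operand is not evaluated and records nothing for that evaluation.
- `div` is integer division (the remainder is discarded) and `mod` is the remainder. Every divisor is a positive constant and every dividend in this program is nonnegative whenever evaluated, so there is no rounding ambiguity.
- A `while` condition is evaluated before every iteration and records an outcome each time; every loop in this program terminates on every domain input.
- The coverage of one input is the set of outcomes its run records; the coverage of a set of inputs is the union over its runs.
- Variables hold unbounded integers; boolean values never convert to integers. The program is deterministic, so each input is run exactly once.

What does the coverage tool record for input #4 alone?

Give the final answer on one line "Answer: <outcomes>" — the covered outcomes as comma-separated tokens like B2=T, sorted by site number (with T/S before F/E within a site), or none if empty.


Simulating input #4 (h=6, y=4) step by step:
  B2->E, B1->T, B2->E, B1->T, B2->E, B1->T, B2->E, B1->F, B4->S, B3->T
  B7->F
collecting distinct outcomes: B1=T, B1=F, B2=E, B3=T, B4=S, B7=F
Answer: B1=T, B1=F, B2=E, B3=T, B4=S, B7=F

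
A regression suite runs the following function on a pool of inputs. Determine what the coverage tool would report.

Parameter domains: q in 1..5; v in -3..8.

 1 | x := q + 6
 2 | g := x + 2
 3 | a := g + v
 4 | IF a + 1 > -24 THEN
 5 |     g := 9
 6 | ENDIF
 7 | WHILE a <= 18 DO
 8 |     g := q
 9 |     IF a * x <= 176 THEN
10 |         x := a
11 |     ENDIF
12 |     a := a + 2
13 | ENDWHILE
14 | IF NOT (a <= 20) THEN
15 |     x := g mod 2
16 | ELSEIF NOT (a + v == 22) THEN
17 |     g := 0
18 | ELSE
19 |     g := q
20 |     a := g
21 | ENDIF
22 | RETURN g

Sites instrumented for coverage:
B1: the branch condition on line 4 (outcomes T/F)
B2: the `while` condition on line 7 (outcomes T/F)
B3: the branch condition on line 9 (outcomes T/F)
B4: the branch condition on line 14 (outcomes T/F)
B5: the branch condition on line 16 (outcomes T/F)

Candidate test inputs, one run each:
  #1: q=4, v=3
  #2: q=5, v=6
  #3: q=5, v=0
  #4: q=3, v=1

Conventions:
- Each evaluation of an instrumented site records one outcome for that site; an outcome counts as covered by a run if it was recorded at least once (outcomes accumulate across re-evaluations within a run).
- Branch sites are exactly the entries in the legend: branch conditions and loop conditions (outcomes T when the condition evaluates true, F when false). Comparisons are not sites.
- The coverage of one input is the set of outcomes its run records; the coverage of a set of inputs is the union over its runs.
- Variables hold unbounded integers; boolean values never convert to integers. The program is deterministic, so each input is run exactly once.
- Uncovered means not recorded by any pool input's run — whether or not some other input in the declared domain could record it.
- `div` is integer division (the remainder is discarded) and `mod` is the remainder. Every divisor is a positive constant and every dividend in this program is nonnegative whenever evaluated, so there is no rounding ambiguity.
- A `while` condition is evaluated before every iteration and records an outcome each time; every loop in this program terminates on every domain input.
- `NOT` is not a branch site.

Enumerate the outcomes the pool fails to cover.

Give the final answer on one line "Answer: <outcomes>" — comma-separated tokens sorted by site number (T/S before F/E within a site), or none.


run #1 (q=4, v=3) runs B1->T, B2->T, B3->T, B2->T, B3->F, B2->F, B4->F, B5->F; records B1=T, B2=T, B2=F, B3=T, B3=F, B4=F, B5=F
run #2 (q=5, v=6) runs B1->T, B2->F, B4->F, B5->T; records B1=T, B2=F, B4=F, B5=T
run #3 (q=5, v=0) runs B1->T, B2->T, B3->T, B2->T, B3->F, B2->T, B3->F, B2->F, B4->F, B5->T; records B1=T, B2=T, B2=F, B3=T, B3=F, B4=F, B5=T
run #4 (q=3, v=1) runs B1->T, B2->T, B3->T, B2->T, B3->T, B2->T, B3->F, B2->T, B3->F, B2->F, B4->F, B5->T; records B1=T, B2=T, B2=F, B3=T, B3=F, B4=F, B5=T
union over the pool: B1=T, B2=T, B2=F, B3=T, B3=F, B4=F, B5=T, B5=F
uncovered (2 of 10): B1=F, B4=T
Answer: B1=F, B4=T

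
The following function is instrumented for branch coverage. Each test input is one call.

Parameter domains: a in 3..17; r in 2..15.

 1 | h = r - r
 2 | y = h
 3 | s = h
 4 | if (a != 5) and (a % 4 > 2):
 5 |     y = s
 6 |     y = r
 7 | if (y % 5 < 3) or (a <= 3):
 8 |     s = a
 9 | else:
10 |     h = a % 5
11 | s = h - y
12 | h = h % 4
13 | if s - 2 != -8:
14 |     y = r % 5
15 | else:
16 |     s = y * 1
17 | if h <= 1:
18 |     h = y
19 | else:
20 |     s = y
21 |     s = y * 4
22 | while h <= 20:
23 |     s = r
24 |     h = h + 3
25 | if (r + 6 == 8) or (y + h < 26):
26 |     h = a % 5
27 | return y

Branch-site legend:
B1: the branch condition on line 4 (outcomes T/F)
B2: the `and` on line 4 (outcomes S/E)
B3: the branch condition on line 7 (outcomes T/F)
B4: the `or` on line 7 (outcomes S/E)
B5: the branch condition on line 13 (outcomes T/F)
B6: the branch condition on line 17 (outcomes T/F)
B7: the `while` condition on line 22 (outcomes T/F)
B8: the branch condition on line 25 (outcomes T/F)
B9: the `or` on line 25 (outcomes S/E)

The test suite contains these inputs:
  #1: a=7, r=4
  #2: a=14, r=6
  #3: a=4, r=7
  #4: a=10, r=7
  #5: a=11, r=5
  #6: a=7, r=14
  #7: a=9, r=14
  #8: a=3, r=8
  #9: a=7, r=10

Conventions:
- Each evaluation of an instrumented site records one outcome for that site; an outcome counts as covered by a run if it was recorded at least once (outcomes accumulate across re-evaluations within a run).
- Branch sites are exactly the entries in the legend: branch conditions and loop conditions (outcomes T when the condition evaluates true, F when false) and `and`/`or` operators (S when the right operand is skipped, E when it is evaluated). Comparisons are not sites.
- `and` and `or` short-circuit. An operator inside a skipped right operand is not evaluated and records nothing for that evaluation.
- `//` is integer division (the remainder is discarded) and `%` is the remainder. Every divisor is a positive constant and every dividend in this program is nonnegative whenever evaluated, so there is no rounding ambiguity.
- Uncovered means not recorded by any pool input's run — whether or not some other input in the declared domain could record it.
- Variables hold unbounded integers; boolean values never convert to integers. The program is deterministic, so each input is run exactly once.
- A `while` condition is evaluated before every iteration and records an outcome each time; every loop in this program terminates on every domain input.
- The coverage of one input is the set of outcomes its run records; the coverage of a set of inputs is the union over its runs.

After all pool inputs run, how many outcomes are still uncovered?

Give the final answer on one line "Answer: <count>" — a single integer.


run #1 (a=7, r=4) runs B2->E, B1->T, B4->E, B3->F, B5->T, B6->F, B7->T, B7->T, B7->T, B7->T, B7->T, B7->T, B7->T, B7->F, ...; records B1=T, B2=E, B3=F, B4=E, B5=T, B6=F, B7=T, B7=F, B8=F, B9=E
run #2 (a=14, r=6) runs B2->E, B1->F, B4->S, B3->T, B5->T, B6->T, B7->T, B7->T, B7->T, B7->T, B7->T, B7->T, B7->T, B7->F, ...; records B1=F, B2=E, B3=T, B4=S, B5=T, B6=T, B7=T, B7=F, B8=T, B9=E
run #3 (a=4, r=7) runs B2->E, B1->F, B4->S, B3->T, B5->T, B6->T, B7->T, B7->T, B7->T, B7->T, B7->T, B7->T, B7->T, B7->F, ...; records B1=F, B2=E, B3=T, B4=S, B5=T, B6=T, B7=T, B7=F, B8=T, B9=E
run #4 (a=10, r=7) runs B2->E, B1->F, B4->S, B3->T, B5->T, B6->T, B7->T, B7->T, B7->T, B7->T, B7->T, B7->T, B7->T, B7->F, ...; records B1=F, B2=E, B3=T, B4=S, B5=T, B6=T, B7=T, B7=F, B8=T, B9=E
run #5 (a=11, r=5) runs B2->E, B1->T, B4->S, B3->T, B5->T, B6->T, B7->T, B7->T, B7->T, B7->T, B7->T, B7->T, B7->T, B7->F, ...; records B1=T, B2=E, B3=T, B4=S, B5=T, B6=T, B7=T, B7=F, B8=T, B9=E
run #6 (a=7, r=14) runs B2->E, B1->T, B4->E, B3->F, B5->T, B6->F, B7->T, B7->T, B7->T, B7->T, B7->T, B7->T, B7->T, B7->F, ...; records B1=T, B2=E, B3=F, B4=E, B5=T, B6=F, B7=T, B7=F, B8=F, B9=E
run #7 (a=9, r=14) runs B2->E, B1->F, B4->S, B3->T, B5->T, B6->T, B7->T, B7->T, B7->T, B7->T, B7->T, B7->T, B7->F, B9->E, ...; records B1=F, B2=E, B3=T, B4=S, B5=T, B6=T, B7=T, B7=F, B8=F, B9=E
run #8 (a=3, r=8) runs B2->E, B1->T, B4->E, B3->T, B5->T, B6->T, B7->T, B7->T, B7->T, B7->T, B7->T, B7->T, B7->F, B9->E, ...; records B1=T, B2=E, B3=T, B4=E, B5=T, B6=T, B7=T, B7=F, B8=T, B9=E
run #9 (a=7, r=10) runs B2->E, B1->T, B4->S, B3->T, B5->T, B6->T, B7->T, B7->T, B7->T, B7->T, B7->T, B7->T, B7->T, B7->F, ...; records B1=T, B2=E, B3=T, B4=S, B5=T, B6=T, B7=T, B7=F, B8=T, B9=E
union over the pool: B1=T, B1=F, B2=E, B3=T, B3=F, B4=S, B4=E, B5=T, B6=T, B6=F, B7=T, B7=F, B8=T, B8=F, B9=E
uncovered (3 of 18): B2=S, B5=F, B9=S
Answer: 3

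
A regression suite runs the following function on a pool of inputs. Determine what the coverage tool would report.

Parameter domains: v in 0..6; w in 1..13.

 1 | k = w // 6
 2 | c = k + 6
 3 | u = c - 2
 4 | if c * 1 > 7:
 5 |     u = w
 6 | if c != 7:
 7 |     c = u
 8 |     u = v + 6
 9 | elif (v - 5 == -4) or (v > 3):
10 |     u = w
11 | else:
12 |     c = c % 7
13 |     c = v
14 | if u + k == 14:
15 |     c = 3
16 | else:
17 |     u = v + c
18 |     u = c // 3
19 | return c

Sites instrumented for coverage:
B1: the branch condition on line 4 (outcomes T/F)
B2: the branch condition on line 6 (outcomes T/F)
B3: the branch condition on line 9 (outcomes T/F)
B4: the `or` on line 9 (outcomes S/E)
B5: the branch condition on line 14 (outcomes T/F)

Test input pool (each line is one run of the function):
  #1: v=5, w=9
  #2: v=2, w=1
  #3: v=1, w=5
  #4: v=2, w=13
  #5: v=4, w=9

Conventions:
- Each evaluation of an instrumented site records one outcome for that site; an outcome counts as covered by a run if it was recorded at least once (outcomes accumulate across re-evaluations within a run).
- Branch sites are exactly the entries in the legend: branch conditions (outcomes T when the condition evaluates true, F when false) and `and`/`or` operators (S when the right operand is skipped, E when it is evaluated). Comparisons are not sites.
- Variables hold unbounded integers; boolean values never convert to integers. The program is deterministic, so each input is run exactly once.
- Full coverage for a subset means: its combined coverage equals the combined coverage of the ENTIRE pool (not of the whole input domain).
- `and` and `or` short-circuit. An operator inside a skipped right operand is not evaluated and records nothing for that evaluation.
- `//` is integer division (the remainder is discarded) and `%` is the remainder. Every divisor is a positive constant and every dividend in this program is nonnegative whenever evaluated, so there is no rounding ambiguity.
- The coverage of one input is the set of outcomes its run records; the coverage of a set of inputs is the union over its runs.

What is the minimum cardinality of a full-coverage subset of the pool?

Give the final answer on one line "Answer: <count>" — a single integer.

input #1 (v=5, w=9): events B1->F, B2->F, B4->E, B3->T, B5->F; covers B1=F, B2=F, B3=T, B4=E, B5=F
input #2 (v=2, w=1): events B1->F, B2->T, B5->F; covers B1=F, B2=T, B5=F
input #3 (v=1, w=5): events B1->F, B2->T, B5->F; covers B1=F, B2=T, B5=F
input #4 (v=2, w=13): events B1->T, B2->T, B5->F; covers B1=T, B2=T, B5=F
input #5 (v=4, w=9): events B1->F, B2->F, B4->E, B3->T, B5->F; covers B1=F, B2=F, B3=T, B4=E, B5=F
pool-wide coverage (7 outcomes): B1=T, B1=F, B2=T, B2=F, B3=T, B4=E, B5=F
checked all size-1 subsets: none covers 7 outcomes (max 5/7)
inputs {1, 4} (size 2) cover everything; no size-2 subset with a lexicographically smaller index list covers all 7

Answer: 2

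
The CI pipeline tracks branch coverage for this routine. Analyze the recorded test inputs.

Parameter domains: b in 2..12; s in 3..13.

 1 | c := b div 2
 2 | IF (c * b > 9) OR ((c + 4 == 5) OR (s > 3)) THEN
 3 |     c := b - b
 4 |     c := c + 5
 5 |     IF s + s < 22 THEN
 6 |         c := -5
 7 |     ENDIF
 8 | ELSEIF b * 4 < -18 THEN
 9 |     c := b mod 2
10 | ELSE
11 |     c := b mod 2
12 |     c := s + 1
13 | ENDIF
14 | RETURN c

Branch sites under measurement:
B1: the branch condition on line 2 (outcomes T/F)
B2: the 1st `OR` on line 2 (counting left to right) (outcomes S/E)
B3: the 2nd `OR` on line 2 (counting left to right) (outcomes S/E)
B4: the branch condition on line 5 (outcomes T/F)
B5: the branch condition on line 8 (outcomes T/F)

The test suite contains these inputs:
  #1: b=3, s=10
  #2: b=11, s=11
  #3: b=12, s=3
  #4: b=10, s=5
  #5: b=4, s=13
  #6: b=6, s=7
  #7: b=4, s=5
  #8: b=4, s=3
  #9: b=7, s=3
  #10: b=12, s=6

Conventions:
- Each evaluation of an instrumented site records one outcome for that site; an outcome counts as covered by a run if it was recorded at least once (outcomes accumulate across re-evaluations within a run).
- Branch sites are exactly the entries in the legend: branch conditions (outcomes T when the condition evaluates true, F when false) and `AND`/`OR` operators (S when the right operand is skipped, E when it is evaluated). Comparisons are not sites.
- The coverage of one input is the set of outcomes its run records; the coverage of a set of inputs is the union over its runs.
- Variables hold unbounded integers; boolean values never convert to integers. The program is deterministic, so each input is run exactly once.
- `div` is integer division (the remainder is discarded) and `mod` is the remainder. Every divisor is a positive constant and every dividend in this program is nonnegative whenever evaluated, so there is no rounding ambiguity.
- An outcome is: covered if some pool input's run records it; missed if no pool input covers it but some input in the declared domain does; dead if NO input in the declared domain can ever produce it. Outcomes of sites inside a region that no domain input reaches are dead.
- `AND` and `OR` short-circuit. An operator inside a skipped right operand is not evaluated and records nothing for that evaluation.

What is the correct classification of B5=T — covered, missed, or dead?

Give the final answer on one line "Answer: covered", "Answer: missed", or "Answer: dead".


no pool input records B5=T
checking all 121 inputs in the declared domain: B5=T is never recorded -> dead
Answer: dead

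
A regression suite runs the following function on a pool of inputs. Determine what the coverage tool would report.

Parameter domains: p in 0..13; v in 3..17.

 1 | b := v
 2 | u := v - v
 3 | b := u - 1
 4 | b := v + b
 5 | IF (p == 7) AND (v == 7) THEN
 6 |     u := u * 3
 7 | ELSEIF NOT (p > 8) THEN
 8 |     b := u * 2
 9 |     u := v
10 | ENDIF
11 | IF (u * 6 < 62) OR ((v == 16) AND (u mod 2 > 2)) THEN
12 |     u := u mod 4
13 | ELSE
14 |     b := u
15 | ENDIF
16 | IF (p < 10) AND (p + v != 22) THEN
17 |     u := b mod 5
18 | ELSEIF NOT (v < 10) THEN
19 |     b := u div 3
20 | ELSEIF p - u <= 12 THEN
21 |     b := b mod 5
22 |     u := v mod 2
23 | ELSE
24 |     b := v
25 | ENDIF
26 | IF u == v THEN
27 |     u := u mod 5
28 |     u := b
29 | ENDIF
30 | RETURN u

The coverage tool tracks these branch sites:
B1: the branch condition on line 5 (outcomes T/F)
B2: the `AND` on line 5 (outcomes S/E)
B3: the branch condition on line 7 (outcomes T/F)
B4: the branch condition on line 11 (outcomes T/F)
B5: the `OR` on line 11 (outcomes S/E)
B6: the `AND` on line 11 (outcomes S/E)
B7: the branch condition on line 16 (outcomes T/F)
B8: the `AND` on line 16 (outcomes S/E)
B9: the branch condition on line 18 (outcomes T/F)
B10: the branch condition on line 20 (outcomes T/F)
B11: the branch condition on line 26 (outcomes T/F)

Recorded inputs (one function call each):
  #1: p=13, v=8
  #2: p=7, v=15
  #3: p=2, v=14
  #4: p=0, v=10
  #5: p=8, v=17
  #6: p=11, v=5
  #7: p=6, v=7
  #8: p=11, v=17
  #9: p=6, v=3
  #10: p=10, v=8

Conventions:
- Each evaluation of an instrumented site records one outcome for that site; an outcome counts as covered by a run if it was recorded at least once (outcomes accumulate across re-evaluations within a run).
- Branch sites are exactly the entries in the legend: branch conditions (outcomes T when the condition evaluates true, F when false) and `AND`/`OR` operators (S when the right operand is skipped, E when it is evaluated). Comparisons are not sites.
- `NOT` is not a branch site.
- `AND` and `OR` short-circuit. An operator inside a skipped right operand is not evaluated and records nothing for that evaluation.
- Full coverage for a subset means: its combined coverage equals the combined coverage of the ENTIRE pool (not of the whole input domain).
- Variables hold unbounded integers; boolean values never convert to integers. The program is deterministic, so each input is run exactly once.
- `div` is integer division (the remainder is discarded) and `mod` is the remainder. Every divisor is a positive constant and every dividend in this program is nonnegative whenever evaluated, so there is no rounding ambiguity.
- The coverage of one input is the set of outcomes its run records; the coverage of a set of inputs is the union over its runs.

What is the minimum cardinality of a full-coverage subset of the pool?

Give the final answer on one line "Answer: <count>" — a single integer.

#1 (p=13, v=8) -> B2->S, B1->F, B3->F, B5->S, B4->T, B8->S, B7->F, B9->F, B10->F, B11->F; covered: B1=F, B2=S, B3=F, B4=T, B5=S, B7=F, B8=S, B9=F, B10=F, B11=F
#2 (p=7, v=15) -> B2->E, B1->F, B3->T, B5->E, B6->S, B4->F, B8->E, B7->F, B9->T, B11->T; covered: B1=F, B2=E, B3=T, B4=F, B5=E, B6=S, B7=F, B8=E, B9=T, B11=T
#3 (p=2, v=14) -> B2->S, B1->F, B3->T, B5->E, B6->S, B4->F, B8->E, B7->T, B11->F; covered: B1=F, B2=S, B3=T, B4=F, B5=E, B6=S, B7=T, B8=E, B11=F
#4 (p=0, v=10) -> B2->S, B1->F, B3->T, B5->S, B4->T, B8->E, B7->T, B11->F; covered: B1=F, B2=S, B3=T, B4=T, B5=S, B7=T, B8=E, B11=F
#5 (p=8, v=17) -> B2->S, B1->F, B3->T, B5->E, B6->S, B4->F, B8->E, B7->T, B11->F; covered: B1=F, B2=S, B3=T, B4=F, B5=E, B6=S, B7=T, B8=E, B11=F
#6 (p=11, v=5) -> B2->S, B1->F, B3->F, B5->S, B4->T, B8->S, B7->F, B9->F, B10->T, B11->F; covered: B1=F, B2=S, B3=F, B4=T, B5=S, B7=F, B8=S, B9=F, B10=T, B11=F
#7 (p=6, v=7) -> B2->S, B1->F, B3->T, B5->S, B4->T, B8->E, B7->T, B11->F; covered: B1=F, B2=S, B3=T, B4=T, B5=S, B7=T, B8=E, B11=F
#8 (p=11, v=17) -> B2->S, B1->F, B3->F, B5->S, B4->T, B8->S, B7->F, B9->T, B11->F; covered: B1=F, B2=S, B3=F, B4=T, B5=S, B7=F, B8=S, B9=T, B11=F
#9 (p=6, v=3) -> B2->S, B1->F, B3->T, B5->S, B4->T, B8->E, B7->T, B11->F; covered: B1=F, B2=S, B3=T, B4=T, B5=S, B7=T, B8=E, B11=F
#10 (p=10, v=8) -> B2->S, B1->F, B3->F, B5->S, B4->T, B8->S, B7->F, B9->F, B10->T, B11->F; covered: B1=F, B2=S, B3=F, B4=T, B5=S, B7=F, B8=S, B9=F, B10=T, B11=F
union over all inputs: B1=F, B2=S, B2=E, B3=T, B3=F, B4=T, B4=F, B5=S, B5=E, B6=S, B7=T, B7=F, B8=S, B8=E, B9=T, B9=F, B10=T, B10=F, B11=T, B11=F (20 outcomes)
every size-1 subset falls short of the 20 outcomes (best: 10/20)
every size-2 subset falls short of the 20 outcomes (best: 18/20)
every size-3 subset falls short of the 20 outcomes (best: 19/20)
inputs {1, 2, 3, 6} (size 4) cover everything; no size-4 subset with a lexicographically smaller index list covers all 20

Answer: 4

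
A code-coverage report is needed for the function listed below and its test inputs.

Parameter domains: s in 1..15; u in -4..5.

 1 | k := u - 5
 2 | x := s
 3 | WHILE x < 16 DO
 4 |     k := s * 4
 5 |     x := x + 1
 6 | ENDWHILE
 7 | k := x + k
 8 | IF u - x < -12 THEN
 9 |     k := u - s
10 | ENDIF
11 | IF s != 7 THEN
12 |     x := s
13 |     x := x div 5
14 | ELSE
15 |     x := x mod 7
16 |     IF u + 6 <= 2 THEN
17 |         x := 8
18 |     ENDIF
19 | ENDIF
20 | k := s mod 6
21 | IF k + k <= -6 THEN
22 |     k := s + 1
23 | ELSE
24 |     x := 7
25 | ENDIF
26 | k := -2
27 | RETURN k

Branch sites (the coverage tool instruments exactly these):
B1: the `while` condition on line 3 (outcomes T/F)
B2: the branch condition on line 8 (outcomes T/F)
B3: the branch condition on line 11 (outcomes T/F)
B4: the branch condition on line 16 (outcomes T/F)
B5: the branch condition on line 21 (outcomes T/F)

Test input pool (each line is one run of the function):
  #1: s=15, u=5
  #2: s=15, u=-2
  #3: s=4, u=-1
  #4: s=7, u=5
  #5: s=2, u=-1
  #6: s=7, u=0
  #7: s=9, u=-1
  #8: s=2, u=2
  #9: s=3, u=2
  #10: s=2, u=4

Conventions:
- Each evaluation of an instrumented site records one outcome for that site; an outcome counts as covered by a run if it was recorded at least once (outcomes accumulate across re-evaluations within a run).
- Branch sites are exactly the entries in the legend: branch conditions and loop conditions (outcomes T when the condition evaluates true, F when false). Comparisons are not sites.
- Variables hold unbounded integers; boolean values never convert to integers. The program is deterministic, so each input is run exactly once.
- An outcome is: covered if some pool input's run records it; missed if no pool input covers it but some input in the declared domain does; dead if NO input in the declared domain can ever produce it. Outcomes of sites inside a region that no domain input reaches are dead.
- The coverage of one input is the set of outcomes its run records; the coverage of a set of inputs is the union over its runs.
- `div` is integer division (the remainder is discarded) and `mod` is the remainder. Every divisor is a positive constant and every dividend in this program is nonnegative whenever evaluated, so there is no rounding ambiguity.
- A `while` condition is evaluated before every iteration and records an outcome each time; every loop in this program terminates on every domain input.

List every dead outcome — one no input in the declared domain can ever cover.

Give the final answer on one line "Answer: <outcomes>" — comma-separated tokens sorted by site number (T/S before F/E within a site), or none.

exhaustive pass over the 150-input domain:
  B5=T: never recorded by any domain input -> dead
  reachable outcomes have witnesses, e.g. B1=T (e.g. s=1, u=-4), B1=F (e.g. s=1, u=-4), B2=T (e.g. s=1, u=-4), B2=F (e.g. s=1, u=4)

Answer: B5=T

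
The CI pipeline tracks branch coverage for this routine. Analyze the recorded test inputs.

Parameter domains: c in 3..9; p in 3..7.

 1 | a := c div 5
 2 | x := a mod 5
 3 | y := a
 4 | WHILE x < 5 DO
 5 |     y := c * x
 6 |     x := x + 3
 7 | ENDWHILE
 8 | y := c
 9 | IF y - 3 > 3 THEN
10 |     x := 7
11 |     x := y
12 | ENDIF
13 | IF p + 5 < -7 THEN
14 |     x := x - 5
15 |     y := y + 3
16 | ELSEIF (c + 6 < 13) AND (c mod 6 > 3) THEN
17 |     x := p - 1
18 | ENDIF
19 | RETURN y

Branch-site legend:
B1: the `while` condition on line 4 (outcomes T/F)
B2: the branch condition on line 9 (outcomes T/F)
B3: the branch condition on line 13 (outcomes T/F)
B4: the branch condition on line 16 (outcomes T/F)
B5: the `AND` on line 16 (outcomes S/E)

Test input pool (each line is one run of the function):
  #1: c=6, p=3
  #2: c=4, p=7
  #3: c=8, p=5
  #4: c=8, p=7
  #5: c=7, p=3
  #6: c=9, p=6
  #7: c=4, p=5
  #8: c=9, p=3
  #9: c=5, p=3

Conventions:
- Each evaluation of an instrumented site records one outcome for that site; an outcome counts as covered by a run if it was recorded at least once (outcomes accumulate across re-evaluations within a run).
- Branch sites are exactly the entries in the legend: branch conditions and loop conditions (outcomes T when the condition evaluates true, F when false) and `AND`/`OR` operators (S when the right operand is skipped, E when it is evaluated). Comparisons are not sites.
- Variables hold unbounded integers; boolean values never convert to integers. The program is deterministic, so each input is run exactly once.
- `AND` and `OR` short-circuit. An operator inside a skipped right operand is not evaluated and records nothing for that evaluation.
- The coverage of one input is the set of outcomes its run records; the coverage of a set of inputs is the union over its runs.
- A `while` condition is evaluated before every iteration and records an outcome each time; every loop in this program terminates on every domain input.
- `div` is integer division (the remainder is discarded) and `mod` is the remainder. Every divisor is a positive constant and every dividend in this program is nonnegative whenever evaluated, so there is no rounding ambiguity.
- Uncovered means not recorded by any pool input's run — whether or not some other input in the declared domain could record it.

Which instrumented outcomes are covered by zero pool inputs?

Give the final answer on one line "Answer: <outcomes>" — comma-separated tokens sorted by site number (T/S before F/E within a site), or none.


input #1, c=6, p=3: events B1->T, B1->T, B1->F, B2->F, B3->F, B5->E, B4->F; outcomes B1=T, B1=F, B2=F, B3=F, B4=F, B5=E
input #2, c=4, p=7: events B1->T, B1->T, B1->F, B2->F, B3->F, B5->E, B4->T; outcomes B1=T, B1=F, B2=F, B3=F, B4=T, B5=E
input #3, c=8, p=5: events B1->T, B1->T, B1->F, B2->T, B3->F, B5->S, B4->F; outcomes B1=T, B1=F, B2=T, B3=F, B4=F, B5=S
input #4, c=8, p=7: events B1->T, B1->T, B1->F, B2->T, B3->F, B5->S, B4->F; outcomes B1=T, B1=F, B2=T, B3=F, B4=F, B5=S
input #5, c=7, p=3: events B1->T, B1->T, B1->F, B2->T, B3->F, B5->S, B4->F; outcomes B1=T, B1=F, B2=T, B3=F, B4=F, B5=S
input #6, c=9, p=6: events B1->T, B1->T, B1->F, B2->T, B3->F, B5->S, B4->F; outcomes B1=T, B1=F, B2=T, B3=F, B4=F, B5=S
input #7, c=4, p=5: events B1->T, B1->T, B1->F, B2->F, B3->F, B5->E, B4->T; outcomes B1=T, B1=F, B2=F, B3=F, B4=T, B5=E
input #8, c=9, p=3: events B1->T, B1->T, B1->F, B2->T, B3->F, B5->S, B4->F; outcomes B1=T, B1=F, B2=T, B3=F, B4=F, B5=S
input #9, c=5, p=3: events B1->T, B1->T, B1->F, B2->F, B3->F, B5->E, B4->T; outcomes B1=T, B1=F, B2=F, B3=F, B4=T, B5=E
union over the pool: B1=T, B1=F, B2=T, B2=F, B3=F, B4=T, B4=F, B5=S, B5=E
uncovered (1 of 10): B3=T
Answer: B3=T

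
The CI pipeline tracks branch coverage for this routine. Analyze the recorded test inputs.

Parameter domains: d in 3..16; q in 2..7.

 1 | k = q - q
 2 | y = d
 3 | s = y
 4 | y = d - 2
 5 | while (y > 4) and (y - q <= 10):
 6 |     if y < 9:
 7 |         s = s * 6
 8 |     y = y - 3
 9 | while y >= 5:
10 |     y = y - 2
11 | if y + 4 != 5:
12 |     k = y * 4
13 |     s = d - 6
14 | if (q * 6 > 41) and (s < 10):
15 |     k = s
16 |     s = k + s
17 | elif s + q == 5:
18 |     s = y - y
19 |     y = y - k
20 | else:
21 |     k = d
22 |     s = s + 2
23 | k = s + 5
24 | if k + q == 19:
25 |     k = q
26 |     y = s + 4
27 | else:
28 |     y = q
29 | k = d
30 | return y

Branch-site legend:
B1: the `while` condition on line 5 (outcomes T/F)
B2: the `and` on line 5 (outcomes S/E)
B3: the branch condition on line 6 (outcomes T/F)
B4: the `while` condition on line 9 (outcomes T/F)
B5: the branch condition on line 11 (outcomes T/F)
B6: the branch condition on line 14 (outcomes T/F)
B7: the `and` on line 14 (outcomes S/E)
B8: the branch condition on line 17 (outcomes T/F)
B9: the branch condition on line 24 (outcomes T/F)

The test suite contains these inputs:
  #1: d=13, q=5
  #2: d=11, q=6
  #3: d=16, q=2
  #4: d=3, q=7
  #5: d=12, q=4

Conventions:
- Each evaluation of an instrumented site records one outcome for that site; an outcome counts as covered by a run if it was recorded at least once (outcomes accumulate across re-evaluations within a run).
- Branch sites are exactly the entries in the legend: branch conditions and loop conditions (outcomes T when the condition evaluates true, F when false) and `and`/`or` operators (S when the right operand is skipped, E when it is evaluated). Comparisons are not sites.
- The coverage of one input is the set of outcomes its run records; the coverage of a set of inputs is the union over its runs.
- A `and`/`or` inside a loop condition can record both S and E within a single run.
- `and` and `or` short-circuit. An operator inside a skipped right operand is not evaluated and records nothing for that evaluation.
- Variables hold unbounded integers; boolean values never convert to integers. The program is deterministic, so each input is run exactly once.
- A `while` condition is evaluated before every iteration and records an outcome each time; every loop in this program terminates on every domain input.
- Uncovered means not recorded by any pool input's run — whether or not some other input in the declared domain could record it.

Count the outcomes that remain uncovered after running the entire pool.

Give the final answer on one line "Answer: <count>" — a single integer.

#1 (d=13, q=5) -> B2->E, B1->T, B3->F, B2->E, B1->T, B3->T, B2->E, B1->T, B3->T, B2->S, B1->F, B4->F, B5->T, B7->S, ...; covered: B1=T, B1=F, B2=S, B2=E, B3=T, B3=F, B4=F, B5=T, B6=F, B7=S, B8=F, B9=T
#2 (d=11, q=6) -> B2->E, B1->T, B3->F, B2->E, B1->T, B3->T, B2->S, B1->F, B4->F, B5->T, B7->S, B6->F, B8->F, B9->F; covered: B1=T, B1=F, B2=S, B2=E, B3=T, B3=F, B4=F, B5=T, B6=F, B7=S, B8=F, B9=F
#3 (d=16, q=2) -> B2->E, B1->F, B4->T, B4->T, B4->T, B4->T, B4->T, B4->F, B5->T, B7->S, B6->F, B8->F, B9->T; covered: B1=F, B2=E, B4=T, B4=F, B5=T, B6=F, B7=S, B8=F, B9=T
#4 (d=3, q=7) -> B2->S, B1->F, B4->F, B5->F, B7->E, B6->T, B9->F; covered: B1=F, B2=S, B4=F, B5=F, B6=T, B7=E, B9=F
#5 (d=12, q=4) -> B2->E, B1->T, B3->F, B2->E, B1->T, B3->T, B2->S, B1->F, B4->F, B5->T, B7->S, B6->F, B8->F, B9->F; covered: B1=T, B1=F, B2=S, B2=E, B3=T, B3=F, B4=F, B5=T, B6=F, B7=S, B8=F, B9=F
union over the pool: B1=T, B1=F, B2=S, B2=E, B3=T, B3=F, B4=T, B4=F, B5=T, B5=F, B6=T, B6=F, B7=S, B7=E, B8=F, B9=T, B9=F
uncovered (1 of 18): B8=T

Answer: 1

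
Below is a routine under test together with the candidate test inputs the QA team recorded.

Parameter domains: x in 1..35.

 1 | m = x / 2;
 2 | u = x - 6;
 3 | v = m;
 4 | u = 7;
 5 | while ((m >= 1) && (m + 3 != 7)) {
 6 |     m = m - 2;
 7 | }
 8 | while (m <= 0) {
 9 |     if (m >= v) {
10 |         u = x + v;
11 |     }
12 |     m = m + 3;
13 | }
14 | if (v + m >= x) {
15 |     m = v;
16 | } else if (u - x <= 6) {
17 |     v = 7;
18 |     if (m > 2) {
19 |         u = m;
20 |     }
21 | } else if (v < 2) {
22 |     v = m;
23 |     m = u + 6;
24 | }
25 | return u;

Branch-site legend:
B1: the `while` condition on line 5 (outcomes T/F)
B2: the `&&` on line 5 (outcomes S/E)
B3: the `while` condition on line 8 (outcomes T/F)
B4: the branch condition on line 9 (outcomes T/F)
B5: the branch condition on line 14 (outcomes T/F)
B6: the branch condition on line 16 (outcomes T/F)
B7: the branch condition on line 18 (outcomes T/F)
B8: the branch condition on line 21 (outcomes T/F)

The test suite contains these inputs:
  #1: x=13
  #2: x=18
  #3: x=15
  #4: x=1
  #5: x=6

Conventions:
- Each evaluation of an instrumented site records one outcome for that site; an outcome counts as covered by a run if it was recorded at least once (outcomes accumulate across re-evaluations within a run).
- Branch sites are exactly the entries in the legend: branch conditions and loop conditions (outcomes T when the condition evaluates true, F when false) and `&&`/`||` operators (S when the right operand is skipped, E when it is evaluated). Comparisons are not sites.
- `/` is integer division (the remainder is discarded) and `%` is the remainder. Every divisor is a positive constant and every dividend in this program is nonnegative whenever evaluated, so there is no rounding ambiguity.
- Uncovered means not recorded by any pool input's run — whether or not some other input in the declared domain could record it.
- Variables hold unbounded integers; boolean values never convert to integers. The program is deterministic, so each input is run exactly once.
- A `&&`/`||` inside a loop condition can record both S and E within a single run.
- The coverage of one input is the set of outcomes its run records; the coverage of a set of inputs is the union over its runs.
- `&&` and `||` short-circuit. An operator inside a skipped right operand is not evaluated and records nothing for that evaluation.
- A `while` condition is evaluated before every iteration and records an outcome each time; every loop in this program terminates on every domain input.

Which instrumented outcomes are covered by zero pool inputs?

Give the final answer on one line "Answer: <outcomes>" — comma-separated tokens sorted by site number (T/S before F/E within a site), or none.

run #1 (x=13) runs B2->E, B1->T, B2->E, B1->F, B3->F, B5->F, B6->T, B7->T; records B1=T, B1=F, B2=E, B3=F, B5=F, B6=T, B7=T
run #2 (x=18) runs B2->E, B1->T, B2->E, B1->T, B2->E, B1->T, B2->E, B1->T, B2->E, B1->T, B2->S, B1->F, B3->T, B4->F, ...; records B1=T, B1=F, B2=S, B2=E, B3=T, B3=F, B4=F, B5=F, B6=T, B7=F
run #3 (x=15) runs B2->E, B1->T, B2->E, B1->T, B2->E, B1->T, B2->E, B1->T, B2->S, B1->F, B3->T, B4->F, B3->F, B5->F, ...; records B1=T, B1=F, B2=S, B2=E, B3=T, B3=F, B4=F, B5=F, B6=T, B7=F
run #4 (x=1) runs B2->S, B1->F, B3->T, B4->T, B3->F, B5->T; records B1=F, B2=S, B3=T, B3=F, B4=T, B5=T
run #5 (x=6) runs B2->E, B1->T, B2->E, B1->T, B2->S, B1->F, B3->T, B4->F, B3->F, B5->F, B6->T, B7->F; records B1=T, B1=F, B2=S, B2=E, B3=T, B3=F, B4=F, B5=F, B6=T, B7=F
union over the pool: B1=T, B1=F, B2=S, B2=E, B3=T, B3=F, B4=T, B4=F, B5=T, B5=F, B6=T, B7=T, B7=F
uncovered (3 of 16): B6=F, B8=T, B8=F

Answer: B6=F, B8=T, B8=F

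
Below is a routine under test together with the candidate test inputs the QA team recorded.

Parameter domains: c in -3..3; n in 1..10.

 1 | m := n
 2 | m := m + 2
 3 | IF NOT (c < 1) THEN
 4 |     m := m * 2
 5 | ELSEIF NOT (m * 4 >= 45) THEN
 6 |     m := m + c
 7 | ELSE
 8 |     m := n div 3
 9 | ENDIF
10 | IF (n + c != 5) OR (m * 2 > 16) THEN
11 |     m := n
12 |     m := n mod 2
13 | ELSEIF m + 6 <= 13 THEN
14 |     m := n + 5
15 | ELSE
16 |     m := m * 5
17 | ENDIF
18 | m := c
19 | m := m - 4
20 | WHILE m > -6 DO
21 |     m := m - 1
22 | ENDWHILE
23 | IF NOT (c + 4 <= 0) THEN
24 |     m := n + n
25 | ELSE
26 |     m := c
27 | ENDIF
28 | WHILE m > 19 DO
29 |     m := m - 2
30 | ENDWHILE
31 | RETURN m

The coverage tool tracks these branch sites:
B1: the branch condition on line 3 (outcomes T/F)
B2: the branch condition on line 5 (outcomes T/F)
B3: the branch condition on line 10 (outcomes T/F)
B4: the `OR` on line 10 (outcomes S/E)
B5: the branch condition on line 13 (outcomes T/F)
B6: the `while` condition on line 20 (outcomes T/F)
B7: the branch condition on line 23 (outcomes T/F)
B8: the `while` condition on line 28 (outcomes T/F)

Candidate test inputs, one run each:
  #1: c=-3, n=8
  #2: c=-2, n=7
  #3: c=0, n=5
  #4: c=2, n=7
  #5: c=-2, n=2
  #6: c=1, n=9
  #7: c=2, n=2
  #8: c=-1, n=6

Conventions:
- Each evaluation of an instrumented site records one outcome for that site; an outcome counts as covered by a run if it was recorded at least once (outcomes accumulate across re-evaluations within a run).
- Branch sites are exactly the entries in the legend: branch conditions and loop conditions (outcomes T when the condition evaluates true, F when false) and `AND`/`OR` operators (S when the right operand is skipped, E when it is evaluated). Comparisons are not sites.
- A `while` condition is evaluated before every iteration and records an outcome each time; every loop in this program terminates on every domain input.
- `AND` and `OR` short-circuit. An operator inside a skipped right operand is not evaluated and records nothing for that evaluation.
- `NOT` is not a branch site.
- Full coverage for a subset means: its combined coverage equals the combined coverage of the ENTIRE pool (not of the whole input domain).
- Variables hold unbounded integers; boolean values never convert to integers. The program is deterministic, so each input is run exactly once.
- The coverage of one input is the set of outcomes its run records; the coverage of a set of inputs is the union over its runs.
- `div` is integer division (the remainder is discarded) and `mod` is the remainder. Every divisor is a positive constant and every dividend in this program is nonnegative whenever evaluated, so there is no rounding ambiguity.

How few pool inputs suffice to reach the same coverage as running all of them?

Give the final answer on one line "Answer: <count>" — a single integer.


#1 (c=-3, n=8) -> covered: B1=F, B2=T, B3=F, B4=E, B5=T, B6=F, B7=T, B8=F
#2 (c=-2, n=7) -> covered: B1=F, B2=T, B3=F, B4=E, B5=T, B6=F, B7=T, B8=F
#3 (c=0, n=5) -> covered: B1=F, B2=T, B3=F, B4=E, B5=T, B6=T, B6=F, B7=T, B8=F
#4 (c=2, n=7) -> covered: B1=T, B3=T, B4=S, B6=T, B6=F, B7=T, B8=F
#5 (c=-2, n=2) -> covered: B1=F, B2=T, B3=T, B4=S, B6=F, B7=T, B8=F
#6 (c=1, n=9) -> covered: B1=T, B3=T, B4=S, B6=T, B6=F, B7=T, B8=F
#7 (c=2, n=2) -> covered: B1=T, B3=T, B4=S, B6=T, B6=F, B7=T, B8=F
#8 (c=-1, n=6) -> covered: B1=F, B2=T, B3=F, B4=E, B5=T, B6=T, B6=F, B7=T, B8=F
the full pool covers 12 outcomes: B1=T, B1=F, B2=T, B3=T, B3=F, B4=S, B4=E, B5=T, B6=T, B6=F, B7=T, B8=F
every size-1 subset falls short of the 12 outcomes (best: 9/12)
at size 2, {1, 4} reaches all 12 outcomes; every lexicographically earlier size-2 subset fails
Answer: 2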